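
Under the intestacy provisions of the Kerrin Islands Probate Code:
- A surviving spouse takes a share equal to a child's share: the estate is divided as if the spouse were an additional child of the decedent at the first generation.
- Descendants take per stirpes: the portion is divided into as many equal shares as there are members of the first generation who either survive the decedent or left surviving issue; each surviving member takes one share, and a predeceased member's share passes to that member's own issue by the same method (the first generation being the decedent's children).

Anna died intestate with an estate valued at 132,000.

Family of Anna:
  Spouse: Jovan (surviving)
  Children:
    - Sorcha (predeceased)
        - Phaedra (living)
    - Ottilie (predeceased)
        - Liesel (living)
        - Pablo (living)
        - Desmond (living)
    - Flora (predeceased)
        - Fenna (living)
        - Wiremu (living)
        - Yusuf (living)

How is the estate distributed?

Jovan: 33,000; Phaedra: 33,000; Liesel: 11,000; Pablo: 11,000; Desmond: 11,000; Fenna: 11,000; Wiremu: 11,000; Yusuf: 11,000

The spouse counts as an additional share at the children's level, so there are 4 primary shares of 33,000. Jovan takes one such share (33,000).
The children's combined portion (99,000) is divided into 3 shares of 33,000: Sorcha's 33,000 share passes to Sorcha's issue; Ottilie's 33,000 share passes to Ottilie's issue; Flora's 33,000 share passes to Flora's issue.
Sorcha's share (33,000) passes entirely to Phaedra.
Ottilie's share (33,000) is divided into 3 shares of 11,000: Liesel, Pablo, and Desmond each take 11,000.
Flora's share (33,000) is divided into 3 shares of 11,000: Fenna, Wiremu, and Yusuf each take 11,000.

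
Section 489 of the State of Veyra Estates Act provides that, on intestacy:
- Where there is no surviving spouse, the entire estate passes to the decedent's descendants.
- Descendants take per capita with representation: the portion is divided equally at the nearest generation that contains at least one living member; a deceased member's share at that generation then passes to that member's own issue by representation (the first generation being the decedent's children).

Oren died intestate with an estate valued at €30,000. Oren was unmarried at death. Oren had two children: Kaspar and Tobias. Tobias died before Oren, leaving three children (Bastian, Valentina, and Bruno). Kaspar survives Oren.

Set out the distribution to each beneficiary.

The entire €30,000 passes to the descendants.
That amount (€30,000) is divided into 2 shares of €15,000: Kaspar takes €15,000; Tobias's €15,000 share passes to Tobias's issue.
Tobias's share (€15,000) is divided into 3 shares of €5,000: Bastian, Valentina, and Bruno each take €5,000.

Kaspar: €15,000; Bastian: €5,000; Valentina: €5,000; Bruno: €5,000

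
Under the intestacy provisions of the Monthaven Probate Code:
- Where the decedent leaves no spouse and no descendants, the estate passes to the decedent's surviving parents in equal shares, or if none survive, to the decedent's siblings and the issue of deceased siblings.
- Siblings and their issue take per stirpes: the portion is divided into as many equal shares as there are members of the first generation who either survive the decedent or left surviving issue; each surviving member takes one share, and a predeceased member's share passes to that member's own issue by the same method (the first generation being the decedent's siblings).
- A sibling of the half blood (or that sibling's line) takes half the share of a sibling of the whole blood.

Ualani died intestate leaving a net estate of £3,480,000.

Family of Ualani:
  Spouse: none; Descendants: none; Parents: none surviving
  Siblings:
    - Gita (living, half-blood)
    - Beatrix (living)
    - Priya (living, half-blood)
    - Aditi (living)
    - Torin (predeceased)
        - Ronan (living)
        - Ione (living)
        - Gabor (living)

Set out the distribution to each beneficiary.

Gita: £435,000; Beatrix: £870,000; Priya: £435,000; Aditi: £870,000; Ronan: £290,000; Ione: £290,000; Gabor: £290,000

The entire £3,480,000 passes to the siblings and their issue.
Counting each half-blood sibling's line as half a unit, there are 4 units in £3,480,000, so one unit is £870,000. Whole-blood lines (Beatrix, Aditi, and Torin) take £870,000 each; half-blood lines (Gita and Priya) take £435,000 each.
Torin's share (£870,000) is divided into 3 shares of £290,000: Ronan, Ione, and Gabor each take £290,000.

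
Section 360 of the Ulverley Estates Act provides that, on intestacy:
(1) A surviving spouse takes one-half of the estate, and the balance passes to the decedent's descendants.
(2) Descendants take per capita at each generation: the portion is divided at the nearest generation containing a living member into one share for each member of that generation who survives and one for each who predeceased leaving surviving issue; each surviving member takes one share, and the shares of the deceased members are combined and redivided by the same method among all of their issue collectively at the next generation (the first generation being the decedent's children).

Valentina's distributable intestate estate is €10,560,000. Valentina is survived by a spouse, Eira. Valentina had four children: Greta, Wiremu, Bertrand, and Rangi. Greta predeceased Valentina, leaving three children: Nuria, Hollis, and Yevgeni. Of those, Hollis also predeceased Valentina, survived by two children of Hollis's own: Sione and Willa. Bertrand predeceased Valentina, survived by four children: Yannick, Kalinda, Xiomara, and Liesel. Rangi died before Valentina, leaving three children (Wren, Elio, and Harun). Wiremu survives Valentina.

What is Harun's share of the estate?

Harun receives €396,000.

Eira takes one-half of €10,560,000 = €5,280,000. The remaining €5,280,000 passes to the descendants.
The descendants' portion (€5,280,000) is divided at the children's generation into 4 shares of €1,320,000. Wiremu takes €1,320,000. The 3 shares of the deceased (Greta, Bertrand, and Rangi) are combined into a pool of €3,960,000.
That pool (€3,960,000) is divided at the grandchildren's generation into 10 shares of €396,000. Nuria, Yevgeni, Yannick, Kalinda, Xiomara, Liesel, Wren, Elio, and Harun each take €396,000. The remaining share for the deceased Hollis (€396,000) is carried to the next generation.
That pool (€396,000) is divided at the great-grandchildren's generation equally among Sione and Willa: €198,000 each.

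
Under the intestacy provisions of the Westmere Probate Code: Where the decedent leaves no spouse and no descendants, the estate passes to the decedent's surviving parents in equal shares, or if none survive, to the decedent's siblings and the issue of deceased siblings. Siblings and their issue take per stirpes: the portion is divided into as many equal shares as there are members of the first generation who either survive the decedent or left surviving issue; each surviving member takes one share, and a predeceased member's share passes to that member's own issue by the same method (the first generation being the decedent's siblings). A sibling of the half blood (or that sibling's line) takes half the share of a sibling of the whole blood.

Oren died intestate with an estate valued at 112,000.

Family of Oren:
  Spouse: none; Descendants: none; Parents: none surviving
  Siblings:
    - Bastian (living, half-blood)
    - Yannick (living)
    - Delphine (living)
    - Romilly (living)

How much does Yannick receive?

Yannick receives 32,000.

The entire 112,000 passes to the siblings and their issue.
Counting each half-blood sibling's line as half a unit, there are 7/2 units in 112,000, so one unit is 32,000. Whole-blood lines (Yannick, Delphine, and Romilly) take 32,000 each; half-blood lines (Bastian) take 16,000 each.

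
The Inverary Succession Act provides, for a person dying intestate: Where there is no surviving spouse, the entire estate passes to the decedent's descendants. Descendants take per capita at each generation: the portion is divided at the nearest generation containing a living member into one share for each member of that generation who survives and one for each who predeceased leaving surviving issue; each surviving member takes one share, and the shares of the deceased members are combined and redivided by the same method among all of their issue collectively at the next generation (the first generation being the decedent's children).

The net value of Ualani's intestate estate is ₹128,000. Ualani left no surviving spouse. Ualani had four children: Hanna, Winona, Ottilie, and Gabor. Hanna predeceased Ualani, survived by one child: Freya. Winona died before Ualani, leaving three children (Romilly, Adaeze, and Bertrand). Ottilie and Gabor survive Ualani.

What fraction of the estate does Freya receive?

The entire ₹128,000 passes to the descendants.
That amount (₹128,000) is divided at the children's generation into 4 shares of ₹32,000. Ottilie and Gabor each take ₹32,000. The 2 shares of the deceased (Hanna and Winona) are combined into a pool of ₹64,000.
That pool (₹64,000) is divided at the grandchildren's generation equally among Freya, Romilly, Adaeze, and Bertrand: ₹16,000 each.

Freya receives 1/8 of the estate.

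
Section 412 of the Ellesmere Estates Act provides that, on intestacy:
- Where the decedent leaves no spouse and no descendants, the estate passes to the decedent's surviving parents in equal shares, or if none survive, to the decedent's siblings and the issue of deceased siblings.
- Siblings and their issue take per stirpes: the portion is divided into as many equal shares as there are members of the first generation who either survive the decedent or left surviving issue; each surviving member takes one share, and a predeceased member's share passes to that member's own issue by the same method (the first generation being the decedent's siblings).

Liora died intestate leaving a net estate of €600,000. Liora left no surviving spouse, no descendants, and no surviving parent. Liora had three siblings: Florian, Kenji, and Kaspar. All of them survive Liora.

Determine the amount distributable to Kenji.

The entire €600,000 passes to the siblings and their issue.
That amount (€600,000) is divided into 3 shares of €200,000: Florian, Kenji, and Kaspar each take €200,000.

Kenji receives €200,000.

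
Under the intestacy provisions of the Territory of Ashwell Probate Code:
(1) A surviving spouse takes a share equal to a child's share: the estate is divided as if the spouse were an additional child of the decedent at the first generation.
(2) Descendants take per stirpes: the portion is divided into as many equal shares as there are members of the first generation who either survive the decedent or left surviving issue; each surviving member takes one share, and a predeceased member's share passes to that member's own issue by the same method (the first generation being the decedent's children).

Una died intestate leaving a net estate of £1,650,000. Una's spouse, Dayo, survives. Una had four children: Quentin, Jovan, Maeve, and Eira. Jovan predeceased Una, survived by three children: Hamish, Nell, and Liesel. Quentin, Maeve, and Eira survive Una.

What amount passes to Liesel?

The spouse counts as an additional share at the children's level, so there are 5 primary shares of £330,000. Dayo takes one such share (£330,000).
The children's combined portion (£1,320,000) is divided into 4 shares of £330,000: Quentin, Maeve, and Eira each take £330,000; Jovan's £330,000 share passes to Jovan's issue.
Jovan's share (£330,000) is divided into 3 shares of £110,000: Hamish, Nell, and Liesel each take £110,000.

Liesel receives £110,000.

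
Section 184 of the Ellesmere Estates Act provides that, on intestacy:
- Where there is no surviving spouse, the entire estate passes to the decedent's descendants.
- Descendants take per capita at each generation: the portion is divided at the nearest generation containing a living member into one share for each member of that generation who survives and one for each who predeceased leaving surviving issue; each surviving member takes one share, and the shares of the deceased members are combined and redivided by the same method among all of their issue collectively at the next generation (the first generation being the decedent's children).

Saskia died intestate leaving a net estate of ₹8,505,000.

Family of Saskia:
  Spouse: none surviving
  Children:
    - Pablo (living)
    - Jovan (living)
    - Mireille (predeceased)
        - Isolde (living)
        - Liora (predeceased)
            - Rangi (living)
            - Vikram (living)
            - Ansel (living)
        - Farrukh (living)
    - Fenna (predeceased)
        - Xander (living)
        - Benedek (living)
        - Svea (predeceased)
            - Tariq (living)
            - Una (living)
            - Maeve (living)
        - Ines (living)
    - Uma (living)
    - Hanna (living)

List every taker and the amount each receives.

The entire ₹8,505,000 passes to the descendants.
That amount (₹8,505,000) is divided at the children's generation into 6 shares of ₹1,417,500. Pablo, Jovan, Uma, and Hanna each take ₹1,417,500. The 2 shares of the deceased (Mireille and Fenna) are combined into a pool of ₹2,835,000.
That pool (₹2,835,000) is divided at the grandchildren's generation into 7 shares of ₹405,000. Isolde, Farrukh, Xander, Benedek, and Ines each take ₹405,000. The 2 shares of the deceased (Liora and Svea) are combined into a pool of ₹810,000.
That pool (₹810,000) is divided at the great-grandchildren's generation equally among Rangi, Vikram, Ansel, Tariq, Una, and Maeve: ₹135,000 each.

Pablo: ₹1,417,500; Jovan: ₹1,417,500; Isolde: ₹405,000; Rangi: ₹135,000; Vikram: ₹135,000; Ansel: ₹135,000; Farrukh: ₹405,000; Xander: ₹405,000; Benedek: ₹405,000; Tariq: ₹135,000; Una: ₹135,000; Maeve: ₹135,000; Ines: ₹405,000; Uma: ₹1,417,500; Hanna: ₹1,417,500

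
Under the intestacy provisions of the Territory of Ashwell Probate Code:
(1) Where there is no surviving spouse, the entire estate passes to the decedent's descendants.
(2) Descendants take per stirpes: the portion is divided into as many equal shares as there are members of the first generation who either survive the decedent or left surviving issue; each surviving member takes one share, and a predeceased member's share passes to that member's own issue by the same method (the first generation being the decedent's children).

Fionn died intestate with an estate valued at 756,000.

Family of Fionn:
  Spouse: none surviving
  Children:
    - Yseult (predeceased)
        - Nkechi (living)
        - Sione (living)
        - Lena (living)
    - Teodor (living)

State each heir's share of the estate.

Nkechi: 126,000; Sione: 126,000; Lena: 126,000; Teodor: 378,000

The entire 756,000 passes to the descendants.
That amount (756,000) is divided into 2 shares of 378,000: Teodor takes 378,000; Yseult's 378,000 share passes to Yseult's issue.
Yseult's share (378,000) is divided into 3 shares of 126,000: Nkechi, Sione, and Lena each take 126,000.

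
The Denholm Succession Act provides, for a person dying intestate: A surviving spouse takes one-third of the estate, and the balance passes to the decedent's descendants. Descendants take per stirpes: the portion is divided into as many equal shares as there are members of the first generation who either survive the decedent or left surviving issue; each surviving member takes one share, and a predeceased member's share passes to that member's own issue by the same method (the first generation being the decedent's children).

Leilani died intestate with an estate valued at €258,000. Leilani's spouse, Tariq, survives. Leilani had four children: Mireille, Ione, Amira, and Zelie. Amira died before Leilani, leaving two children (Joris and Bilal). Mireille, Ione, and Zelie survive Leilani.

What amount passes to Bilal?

Bilal receives €21,500.

Tariq takes one-third of €258,000 = €86,000. The remaining €172,000 passes to the descendants.
The descendants' portion (€172,000) is divided into 4 shares of €43,000: Mireille, Ione, and Zelie each take €43,000; Amira's €43,000 share passes to Amira's issue.
Amira's share (€43,000) is divided into 2 shares of €21,500: Joris and Bilal each take €21,500.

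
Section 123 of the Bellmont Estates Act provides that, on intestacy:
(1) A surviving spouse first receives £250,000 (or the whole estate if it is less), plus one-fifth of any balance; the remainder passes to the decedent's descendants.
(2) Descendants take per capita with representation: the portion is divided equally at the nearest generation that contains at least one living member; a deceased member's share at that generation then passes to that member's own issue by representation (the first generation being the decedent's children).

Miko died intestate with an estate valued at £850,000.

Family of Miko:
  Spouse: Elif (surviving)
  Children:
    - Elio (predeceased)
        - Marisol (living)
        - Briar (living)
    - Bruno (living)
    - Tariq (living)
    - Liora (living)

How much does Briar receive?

Briar receives £60,000.

Elif first takes £250,000, leaving a balance of £600,000. Elif then takes one-fifth of the balance (£120,000), for a total of £370,000. The remaining £480,000 passes to the descendants.
The descendants' portion (£480,000) is divided into 4 shares of £120,000: Bruno, Tariq, and Liora each take £120,000; Elio's £120,000 share passes to Elio's issue.
Elio's share (£120,000) is divided into 2 shares of £60,000: Marisol and Briar each take £60,000.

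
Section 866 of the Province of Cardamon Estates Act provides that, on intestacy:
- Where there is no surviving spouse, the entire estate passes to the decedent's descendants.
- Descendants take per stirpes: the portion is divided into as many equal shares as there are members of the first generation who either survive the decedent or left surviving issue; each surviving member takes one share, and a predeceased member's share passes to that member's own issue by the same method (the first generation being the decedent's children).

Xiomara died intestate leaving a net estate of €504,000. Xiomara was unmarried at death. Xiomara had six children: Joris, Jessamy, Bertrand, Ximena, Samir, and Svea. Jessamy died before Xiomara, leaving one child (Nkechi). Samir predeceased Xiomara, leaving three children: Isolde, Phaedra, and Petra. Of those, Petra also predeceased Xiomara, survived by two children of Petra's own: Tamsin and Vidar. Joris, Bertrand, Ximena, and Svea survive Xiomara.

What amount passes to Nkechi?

Nkechi receives €84,000.

The entire €504,000 passes to the descendants.
That amount (€504,000) is divided into 6 shares of €84,000: Joris, Bertrand, Ximena, and Svea each take €84,000; Jessamy's €84,000 share passes to Jessamy's issue; Samir's €84,000 share passes to Samir's issue.
Jessamy's share (€84,000) passes entirely to Nkechi.
Samir's share (€84,000) is divided into 3 shares of €28,000: Isolde and Phaedra each take €28,000; Petra's €28,000 share passes to Petra's issue.
Petra's share (€28,000) is divided into 2 shares of €14,000: Tamsin and Vidar each take €14,000.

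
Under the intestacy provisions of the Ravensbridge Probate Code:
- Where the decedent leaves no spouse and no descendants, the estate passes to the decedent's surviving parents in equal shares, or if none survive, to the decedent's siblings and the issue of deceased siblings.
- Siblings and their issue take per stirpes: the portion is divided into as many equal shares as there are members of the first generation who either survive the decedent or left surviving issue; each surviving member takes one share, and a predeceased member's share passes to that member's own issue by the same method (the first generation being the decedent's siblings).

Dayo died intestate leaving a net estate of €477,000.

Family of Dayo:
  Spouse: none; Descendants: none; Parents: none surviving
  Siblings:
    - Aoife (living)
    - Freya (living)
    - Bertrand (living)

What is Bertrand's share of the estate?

Bertrand receives €159,000.

The entire €477,000 passes to the siblings and their issue.
That amount (€477,000) is divided into 3 shares of €159,000: Aoife, Freya, and Bertrand each take €159,000.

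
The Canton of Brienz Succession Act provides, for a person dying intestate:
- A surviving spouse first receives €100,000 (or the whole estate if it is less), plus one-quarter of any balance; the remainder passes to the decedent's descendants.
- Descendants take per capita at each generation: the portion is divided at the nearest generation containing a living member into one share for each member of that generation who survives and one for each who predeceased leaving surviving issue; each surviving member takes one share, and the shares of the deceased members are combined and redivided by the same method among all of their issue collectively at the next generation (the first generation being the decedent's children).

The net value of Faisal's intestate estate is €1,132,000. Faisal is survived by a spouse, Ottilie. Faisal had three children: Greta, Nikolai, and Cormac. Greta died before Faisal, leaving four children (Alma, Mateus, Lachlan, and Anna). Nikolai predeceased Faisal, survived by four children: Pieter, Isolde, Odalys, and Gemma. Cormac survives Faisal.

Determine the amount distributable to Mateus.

Mateus receives €64,500.

Ottilie first takes €100,000, leaving a balance of €1,032,000. Ottilie then takes one-quarter of the balance (€258,000), for a total of €358,000. The remaining €774,000 passes to the descendants.
The descendants' portion (€774,000) is divided at the children's generation into 3 shares of €258,000. Cormac takes €258,000. The 2 shares of the deceased (Greta and Nikolai) are combined into a pool of €516,000.
That pool (€516,000) is divided at the grandchildren's generation equally among Alma, Mateus, Lachlan, Anna, Pieter, Isolde, Odalys, and Gemma: €64,500 each.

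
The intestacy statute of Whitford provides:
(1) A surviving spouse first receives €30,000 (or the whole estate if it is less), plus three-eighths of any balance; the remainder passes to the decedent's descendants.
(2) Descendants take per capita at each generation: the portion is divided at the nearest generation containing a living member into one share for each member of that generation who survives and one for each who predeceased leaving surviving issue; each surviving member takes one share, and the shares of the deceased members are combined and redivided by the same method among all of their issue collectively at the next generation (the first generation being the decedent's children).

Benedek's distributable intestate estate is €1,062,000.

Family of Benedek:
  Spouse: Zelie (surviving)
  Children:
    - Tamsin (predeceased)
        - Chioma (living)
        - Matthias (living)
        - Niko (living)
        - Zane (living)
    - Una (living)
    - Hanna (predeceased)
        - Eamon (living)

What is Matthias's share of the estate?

Zelie first takes €30,000, leaving a balance of €1,032,000. Zelie then takes three-eighths of the balance (€387,000), for a total of €417,000. The remaining €645,000 passes to the descendants.
The descendants' portion (€645,000) is divided at the children's generation into 3 shares of €215,000. Una takes €215,000. The 2 shares of the deceased (Tamsin and Hanna) are combined into a pool of €430,000.
That pool (€430,000) is divided at the grandchildren's generation equally among Chioma, Matthias, Niko, Zane, and Eamon: €86,000 each.

Matthias receives €86,000.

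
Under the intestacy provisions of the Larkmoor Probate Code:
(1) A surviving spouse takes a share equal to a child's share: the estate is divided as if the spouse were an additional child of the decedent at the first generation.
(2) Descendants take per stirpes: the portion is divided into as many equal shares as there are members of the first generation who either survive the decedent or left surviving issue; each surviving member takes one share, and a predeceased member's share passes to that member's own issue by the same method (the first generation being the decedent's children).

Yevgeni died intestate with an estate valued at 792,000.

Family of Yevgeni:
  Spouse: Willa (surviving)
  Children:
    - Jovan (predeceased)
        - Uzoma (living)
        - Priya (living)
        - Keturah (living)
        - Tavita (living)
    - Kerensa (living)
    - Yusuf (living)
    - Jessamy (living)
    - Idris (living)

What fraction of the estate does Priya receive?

The spouse counts as an additional share at the children's level, so there are 6 primary shares of 132,000. Willa takes one such share (132,000).
The children's combined portion (660,000) is divided into 5 shares of 132,000: Kerensa, Yusuf, Jessamy, and Idris each take 132,000; Jovan's 132,000 share passes to Jovan's issue.
Jovan's share (132,000) is divided into 4 shares of 33,000: Uzoma, Priya, Keturah, and Tavita each take 33,000.

Priya receives 1/24 of the estate.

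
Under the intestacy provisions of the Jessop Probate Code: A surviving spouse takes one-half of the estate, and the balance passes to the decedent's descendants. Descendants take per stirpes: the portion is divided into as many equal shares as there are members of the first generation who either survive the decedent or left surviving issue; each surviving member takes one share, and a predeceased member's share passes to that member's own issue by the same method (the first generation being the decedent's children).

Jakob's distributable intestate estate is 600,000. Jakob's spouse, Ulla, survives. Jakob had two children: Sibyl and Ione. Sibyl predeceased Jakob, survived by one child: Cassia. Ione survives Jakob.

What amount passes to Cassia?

Ulla takes one-half of 600,000 = 300,000. The remaining 300,000 passes to the descendants.
The descendants' portion (300,000) is divided into 2 shares of 150,000: Ione takes 150,000; Sibyl's 150,000 share passes to Sibyl's issue.
Sibyl's share (150,000) passes entirely to Cassia.

Cassia receives 150,000.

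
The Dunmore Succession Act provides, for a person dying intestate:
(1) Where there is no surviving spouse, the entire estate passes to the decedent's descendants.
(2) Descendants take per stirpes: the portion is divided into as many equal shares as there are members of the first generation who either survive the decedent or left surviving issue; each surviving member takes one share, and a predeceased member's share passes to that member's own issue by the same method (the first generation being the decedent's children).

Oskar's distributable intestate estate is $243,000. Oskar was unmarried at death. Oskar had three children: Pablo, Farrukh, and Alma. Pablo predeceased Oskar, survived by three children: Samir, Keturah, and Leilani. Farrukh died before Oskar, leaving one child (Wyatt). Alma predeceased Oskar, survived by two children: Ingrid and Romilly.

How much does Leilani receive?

Leilani receives $27,000.

The entire $243,000 passes to the descendants.
That amount ($243,000) is divided into 3 shares of $81,000: Pablo's $81,000 share passes to Pablo's issue; Farrukh's $81,000 share passes to Farrukh's issue; Alma's $81,000 share passes to Alma's issue.
Pablo's share ($81,000) is divided into 3 shares of $27,000: Samir, Keturah, and Leilani each take $27,000.
Farrukh's share ($81,000) passes entirely to Wyatt.
Alma's share ($81,000) is divided into 2 shares of $40,500: Ingrid and Romilly each take $40,500.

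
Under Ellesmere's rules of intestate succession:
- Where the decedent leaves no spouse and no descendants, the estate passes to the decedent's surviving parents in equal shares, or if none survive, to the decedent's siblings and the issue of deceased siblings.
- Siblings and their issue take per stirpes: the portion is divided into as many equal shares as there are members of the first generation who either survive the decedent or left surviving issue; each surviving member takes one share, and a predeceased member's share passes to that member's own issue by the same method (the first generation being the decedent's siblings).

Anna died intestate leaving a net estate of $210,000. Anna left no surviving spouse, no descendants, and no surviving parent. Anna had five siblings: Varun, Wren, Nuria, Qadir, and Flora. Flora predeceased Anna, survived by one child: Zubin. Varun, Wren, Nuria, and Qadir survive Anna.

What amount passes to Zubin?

Zubin receives $42,000.

The entire $210,000 passes to the siblings and their issue.
That amount ($210,000) is divided into 5 shares of $42,000: Varun, Wren, Nuria, and Qadir each take $42,000; Flora's $42,000 share passes to Flora's issue.
Flora's share ($42,000) passes entirely to Zubin.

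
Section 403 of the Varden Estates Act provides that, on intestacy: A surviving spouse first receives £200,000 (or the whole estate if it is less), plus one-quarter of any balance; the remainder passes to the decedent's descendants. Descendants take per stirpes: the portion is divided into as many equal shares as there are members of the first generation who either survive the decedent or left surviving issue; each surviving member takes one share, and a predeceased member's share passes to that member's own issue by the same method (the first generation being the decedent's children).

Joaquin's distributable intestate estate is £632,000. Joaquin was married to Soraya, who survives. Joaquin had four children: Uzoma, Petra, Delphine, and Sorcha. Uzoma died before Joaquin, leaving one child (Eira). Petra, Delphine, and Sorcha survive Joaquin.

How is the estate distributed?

Soraya first takes £200,000, leaving a balance of £432,000. Soraya then takes one-quarter of the balance (£108,000), for a total of £308,000. The remaining £324,000 passes to the descendants.
The descendants' portion (£324,000) is divided into 4 shares of £81,000: Petra, Delphine, and Sorcha each take £81,000; Uzoma's £81,000 share passes to Uzoma's issue.
Uzoma's share (£81,000) passes entirely to Eira.

Soraya: £308,000; Eira: £81,000; Petra: £81,000; Delphine: £81,000; Sorcha: £81,000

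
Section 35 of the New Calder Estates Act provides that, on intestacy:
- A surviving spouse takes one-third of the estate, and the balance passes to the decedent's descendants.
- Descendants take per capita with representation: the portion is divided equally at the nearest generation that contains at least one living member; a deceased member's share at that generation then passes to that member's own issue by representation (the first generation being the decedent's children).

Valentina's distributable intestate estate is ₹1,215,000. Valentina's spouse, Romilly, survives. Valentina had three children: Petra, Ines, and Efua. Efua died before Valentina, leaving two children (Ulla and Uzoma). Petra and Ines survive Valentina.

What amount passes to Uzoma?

Uzoma receives ₹135,000.

Romilly takes one-third of ₹1,215,000 = ₹405,000. The remaining ₹810,000 passes to the descendants.
The descendants' portion (₹810,000) is divided into 3 shares of ₹270,000: Petra and Ines each take ₹270,000; Efua's ₹270,000 share passes to Efua's issue.
Efua's share (₹270,000) is divided into 2 shares of ₹135,000: Ulla and Uzoma each take ₹135,000.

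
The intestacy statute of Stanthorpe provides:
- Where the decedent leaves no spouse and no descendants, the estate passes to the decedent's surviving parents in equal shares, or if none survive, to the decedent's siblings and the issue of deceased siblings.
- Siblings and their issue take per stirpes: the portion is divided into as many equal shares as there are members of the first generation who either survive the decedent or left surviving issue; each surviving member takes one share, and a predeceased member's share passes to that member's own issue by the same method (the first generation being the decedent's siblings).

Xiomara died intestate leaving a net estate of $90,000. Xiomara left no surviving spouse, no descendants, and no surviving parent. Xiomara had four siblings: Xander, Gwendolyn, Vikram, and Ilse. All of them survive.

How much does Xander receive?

Xander receives $22,500.

The entire $90,000 passes to the siblings and their issue.
That amount ($90,000) is divided into 4 shares of $22,500: Xander, Gwendolyn, Vikram, and Ilse each take $22,500.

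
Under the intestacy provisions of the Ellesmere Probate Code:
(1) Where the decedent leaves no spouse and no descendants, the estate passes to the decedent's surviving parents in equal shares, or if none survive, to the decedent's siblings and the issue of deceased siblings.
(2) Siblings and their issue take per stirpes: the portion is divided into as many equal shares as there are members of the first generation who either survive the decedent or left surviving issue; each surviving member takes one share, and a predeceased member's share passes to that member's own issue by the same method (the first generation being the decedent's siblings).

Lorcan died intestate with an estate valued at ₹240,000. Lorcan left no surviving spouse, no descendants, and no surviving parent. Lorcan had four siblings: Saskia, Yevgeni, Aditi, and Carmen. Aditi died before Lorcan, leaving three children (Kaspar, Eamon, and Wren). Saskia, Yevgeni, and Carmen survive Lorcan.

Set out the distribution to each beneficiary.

The entire ₹240,000 passes to the siblings and their issue.
That amount (₹240,000) is divided into 4 shares of ₹60,000: Saskia, Yevgeni, and Carmen each take ₹60,000; Aditi's ₹60,000 share passes to Aditi's issue.
Aditi's share (₹60,000) is divided into 3 shares of ₹20,000: Kaspar, Eamon, and Wren each take ₹20,000.

Saskia: ₹60,000; Yevgeni: ₹60,000; Kaspar: ₹20,000; Eamon: ₹20,000; Wren: ₹20,000; Carmen: ₹60,000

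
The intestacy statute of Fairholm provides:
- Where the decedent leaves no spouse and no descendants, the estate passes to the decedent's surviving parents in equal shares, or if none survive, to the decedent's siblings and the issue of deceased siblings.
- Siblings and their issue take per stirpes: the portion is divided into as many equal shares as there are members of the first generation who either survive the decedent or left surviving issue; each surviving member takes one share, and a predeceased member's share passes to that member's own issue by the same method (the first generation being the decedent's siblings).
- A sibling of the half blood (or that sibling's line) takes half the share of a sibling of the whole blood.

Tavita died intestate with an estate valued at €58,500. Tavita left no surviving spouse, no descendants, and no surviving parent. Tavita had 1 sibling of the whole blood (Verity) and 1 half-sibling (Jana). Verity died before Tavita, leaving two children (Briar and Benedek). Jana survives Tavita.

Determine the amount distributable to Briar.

Briar receives €19,500.

The entire €58,500 passes to the siblings and their issue.
Counting each half-blood sibling's line as half a unit, there are 3/2 units in €58,500, so one unit is €39,000. Whole-blood lines (Verity) take €39,000 each; half-blood lines (Jana) take €19,500 each.
Verity's share (€39,000) is divided into 2 shares of €19,500: Briar and Benedek each take €19,500.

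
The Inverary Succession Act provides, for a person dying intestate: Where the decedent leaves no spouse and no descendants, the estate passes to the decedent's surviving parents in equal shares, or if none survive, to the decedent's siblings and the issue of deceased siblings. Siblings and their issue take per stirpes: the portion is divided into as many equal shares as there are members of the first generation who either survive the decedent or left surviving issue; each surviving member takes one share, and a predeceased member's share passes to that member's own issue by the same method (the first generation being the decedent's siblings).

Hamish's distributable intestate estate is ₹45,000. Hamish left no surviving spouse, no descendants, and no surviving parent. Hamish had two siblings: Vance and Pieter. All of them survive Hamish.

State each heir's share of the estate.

The entire ₹45,000 passes to the siblings and their issue.
That amount (₹45,000) is divided into 2 shares of ₹22,500: Vance and Pieter each take ₹22,500.

Vance: ₹22,500; Pieter: ₹22,500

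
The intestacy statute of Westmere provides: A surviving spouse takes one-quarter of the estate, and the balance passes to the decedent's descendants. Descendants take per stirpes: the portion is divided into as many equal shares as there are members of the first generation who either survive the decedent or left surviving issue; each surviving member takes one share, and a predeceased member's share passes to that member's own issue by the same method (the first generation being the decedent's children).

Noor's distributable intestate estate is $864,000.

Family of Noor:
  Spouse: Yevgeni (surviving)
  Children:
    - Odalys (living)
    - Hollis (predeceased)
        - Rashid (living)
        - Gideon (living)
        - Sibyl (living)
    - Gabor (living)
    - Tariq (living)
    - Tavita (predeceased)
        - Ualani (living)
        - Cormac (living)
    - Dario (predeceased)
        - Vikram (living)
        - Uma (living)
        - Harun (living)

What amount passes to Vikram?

Yevgeni takes one-quarter of $864,000 = $216,000. The remaining $648,000 passes to the descendants.
The descendants' portion ($648,000) is divided into 6 shares of $108,000: Odalys, Gabor, and Tariq each take $108,000; Hollis's $108,000 share passes to Hollis's issue; Tavita's $108,000 share passes to Tavita's issue; Dario's $108,000 share passes to Dario's issue.
Hollis's share ($108,000) is divided into 3 shares of $36,000: Rashid, Gideon, and Sibyl each take $36,000.
Tavita's share ($108,000) is divided into 2 shares of $54,000: Ualani and Cormac each take $54,000.
Dario's share ($108,000) is divided into 3 shares of $36,000: Vikram, Uma, and Harun each take $36,000.

Vikram receives $36,000.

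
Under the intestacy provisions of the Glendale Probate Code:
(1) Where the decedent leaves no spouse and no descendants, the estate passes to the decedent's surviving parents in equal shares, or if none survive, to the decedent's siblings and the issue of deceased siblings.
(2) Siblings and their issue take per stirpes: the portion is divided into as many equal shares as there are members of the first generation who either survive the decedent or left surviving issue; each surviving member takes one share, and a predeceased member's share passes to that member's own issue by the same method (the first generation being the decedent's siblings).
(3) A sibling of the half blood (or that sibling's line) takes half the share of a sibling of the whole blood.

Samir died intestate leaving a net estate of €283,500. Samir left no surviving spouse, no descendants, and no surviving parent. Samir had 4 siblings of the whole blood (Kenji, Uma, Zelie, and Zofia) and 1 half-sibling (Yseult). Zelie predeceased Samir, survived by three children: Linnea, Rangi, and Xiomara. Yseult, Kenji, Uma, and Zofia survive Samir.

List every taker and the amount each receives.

Yseult: €31,500; Kenji: €63,000; Uma: €63,000; Linnea: €21,000; Rangi: €21,000; Xiomara: €21,000; Zofia: €63,000

The entire €283,500 passes to the siblings and their issue.
Counting each half-blood sibling's line as half a unit, there are 9/2 units in €283,500, so one unit is €63,000. Whole-blood lines (Kenji, Uma, Zelie, and Zofia) take €63,000 each; half-blood lines (Yseult) take €31,500 each.
Zelie's share (€63,000) is divided into 3 shares of €21,000: Linnea, Rangi, and Xiomara each take €21,000.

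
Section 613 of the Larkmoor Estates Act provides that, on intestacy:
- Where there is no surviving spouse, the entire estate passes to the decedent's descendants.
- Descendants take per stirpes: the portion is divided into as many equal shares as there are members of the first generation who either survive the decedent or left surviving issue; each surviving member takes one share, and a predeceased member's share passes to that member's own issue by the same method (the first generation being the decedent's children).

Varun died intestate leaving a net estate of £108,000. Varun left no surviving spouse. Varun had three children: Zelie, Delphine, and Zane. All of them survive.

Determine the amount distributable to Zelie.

The entire £108,000 passes to the descendants.
That amount (£108,000) is divided into 3 shares of £36,000: Zelie, Delphine, and Zane each take £36,000.

Zelie receives £36,000.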